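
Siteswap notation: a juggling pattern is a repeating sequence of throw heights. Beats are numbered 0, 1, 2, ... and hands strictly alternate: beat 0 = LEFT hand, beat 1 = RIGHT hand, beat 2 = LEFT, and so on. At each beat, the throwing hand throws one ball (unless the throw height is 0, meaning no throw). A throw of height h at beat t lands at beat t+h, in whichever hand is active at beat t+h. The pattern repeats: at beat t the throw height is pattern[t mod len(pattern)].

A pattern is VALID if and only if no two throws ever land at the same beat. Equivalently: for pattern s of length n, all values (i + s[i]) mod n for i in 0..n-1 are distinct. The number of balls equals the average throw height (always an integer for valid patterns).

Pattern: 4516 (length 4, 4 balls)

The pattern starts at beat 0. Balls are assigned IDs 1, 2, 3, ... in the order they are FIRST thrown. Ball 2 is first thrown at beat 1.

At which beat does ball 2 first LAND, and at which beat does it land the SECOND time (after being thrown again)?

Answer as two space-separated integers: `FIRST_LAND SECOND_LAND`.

Answer: 6 7

Derivation:
Beat 0 (L): throw ball1 h=4 -> lands@4:L; in-air after throw: [b1@4:L]
Beat 1 (R): throw ball2 h=5 -> lands@6:L; in-air after throw: [b1@4:L b2@6:L]
Beat 2 (L): throw ball3 h=1 -> lands@3:R; in-air after throw: [b3@3:R b1@4:L b2@6:L]
Beat 3 (R): throw ball3 h=6 -> lands@9:R; in-air after throw: [b1@4:L b2@6:L b3@9:R]
Beat 4 (L): throw ball1 h=4 -> lands@8:L; in-air after throw: [b2@6:L b1@8:L b3@9:R]
Beat 5 (R): throw ball4 h=5 -> lands@10:L; in-air after throw: [b2@6:L b1@8:L b3@9:R b4@10:L]
Beat 6 (L): throw ball2 h=1 -> lands@7:R; in-air after throw: [b2@7:R b1@8:L b3@9:R b4@10:L]
Beat 7 (R): throw ball2 h=6 -> lands@13:R; in-air after throw: [b1@8:L b3@9:R b4@10:L b2@13:R]
Ball 2: thrown@1 h=5 -> first land @6; rethrown@6 h=1 -> second land @7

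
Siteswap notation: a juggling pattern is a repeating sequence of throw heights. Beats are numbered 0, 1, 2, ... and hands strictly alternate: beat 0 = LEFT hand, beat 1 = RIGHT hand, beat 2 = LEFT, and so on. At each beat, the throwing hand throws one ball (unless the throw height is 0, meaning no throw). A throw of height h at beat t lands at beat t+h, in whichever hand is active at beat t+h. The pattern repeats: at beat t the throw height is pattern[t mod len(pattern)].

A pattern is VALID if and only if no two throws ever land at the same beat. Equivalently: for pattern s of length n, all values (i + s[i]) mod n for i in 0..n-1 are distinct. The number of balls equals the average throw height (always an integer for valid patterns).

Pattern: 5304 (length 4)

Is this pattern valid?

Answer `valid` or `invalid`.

Answer: valid

Derivation:
i=0: (i + s[i]) mod n = (0 + 5) mod 4 = 1
i=1: (i + s[i]) mod n = (1 + 3) mod 4 = 0
i=2: (i + s[i]) mod n = (2 + 0) mod 4 = 2
i=3: (i + s[i]) mod n = (3 + 4) mod 4 = 3
Residues: [1, 0, 2, 3], distinct: True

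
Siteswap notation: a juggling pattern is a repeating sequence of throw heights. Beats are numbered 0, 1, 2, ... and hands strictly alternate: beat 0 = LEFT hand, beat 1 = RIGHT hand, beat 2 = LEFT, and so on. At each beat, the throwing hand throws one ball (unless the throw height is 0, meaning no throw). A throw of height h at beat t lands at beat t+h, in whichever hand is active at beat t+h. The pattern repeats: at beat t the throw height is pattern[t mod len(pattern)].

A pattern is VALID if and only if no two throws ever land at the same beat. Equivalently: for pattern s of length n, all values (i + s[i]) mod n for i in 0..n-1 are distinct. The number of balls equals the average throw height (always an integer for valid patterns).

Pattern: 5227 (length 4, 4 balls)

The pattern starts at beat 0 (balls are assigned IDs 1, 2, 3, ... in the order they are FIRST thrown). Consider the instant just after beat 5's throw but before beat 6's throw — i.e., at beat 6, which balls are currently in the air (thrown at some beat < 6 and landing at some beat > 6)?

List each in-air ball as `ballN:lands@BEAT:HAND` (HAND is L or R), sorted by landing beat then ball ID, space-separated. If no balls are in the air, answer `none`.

Answer: ball1:lands@7:R ball3:lands@9:R ball2:lands@10:L

Derivation:
Beat 0 (L): throw ball1 h=5 -> lands@5:R; in-air after throw: [b1@5:R]
Beat 1 (R): throw ball2 h=2 -> lands@3:R; in-air after throw: [b2@3:R b1@5:R]
Beat 2 (L): throw ball3 h=2 -> lands@4:L; in-air after throw: [b2@3:R b3@4:L b1@5:R]
Beat 3 (R): throw ball2 h=7 -> lands@10:L; in-air after throw: [b3@4:L b1@5:R b2@10:L]
Beat 4 (L): throw ball3 h=5 -> lands@9:R; in-air after throw: [b1@5:R b3@9:R b2@10:L]
Beat 5 (R): throw ball1 h=2 -> lands@7:R; in-air after throw: [b1@7:R b3@9:R b2@10:L]
Beat 6 (L): throw ball4 h=2 -> lands@8:L; in-air after throw: [b1@7:R b4@8:L b3@9:R b2@10:L]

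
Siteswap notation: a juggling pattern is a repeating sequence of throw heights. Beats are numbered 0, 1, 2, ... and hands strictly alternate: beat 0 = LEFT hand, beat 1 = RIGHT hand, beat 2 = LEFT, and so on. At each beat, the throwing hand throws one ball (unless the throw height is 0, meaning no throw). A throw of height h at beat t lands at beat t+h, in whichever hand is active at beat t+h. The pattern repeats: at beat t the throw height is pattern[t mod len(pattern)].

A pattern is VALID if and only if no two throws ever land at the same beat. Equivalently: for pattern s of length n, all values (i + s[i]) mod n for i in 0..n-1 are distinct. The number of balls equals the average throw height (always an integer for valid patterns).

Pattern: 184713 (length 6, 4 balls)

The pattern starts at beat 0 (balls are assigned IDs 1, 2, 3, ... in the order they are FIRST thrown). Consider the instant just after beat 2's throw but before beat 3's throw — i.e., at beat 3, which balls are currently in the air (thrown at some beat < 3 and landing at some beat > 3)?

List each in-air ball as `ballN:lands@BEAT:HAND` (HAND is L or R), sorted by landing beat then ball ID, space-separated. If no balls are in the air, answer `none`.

Answer: ball2:lands@6:L ball1:lands@9:R

Derivation:
Beat 0 (L): throw ball1 h=1 -> lands@1:R; in-air after throw: [b1@1:R]
Beat 1 (R): throw ball1 h=8 -> lands@9:R; in-air after throw: [b1@9:R]
Beat 2 (L): throw ball2 h=4 -> lands@6:L; in-air after throw: [b2@6:L b1@9:R]
Beat 3 (R): throw ball3 h=7 -> lands@10:L; in-air after throw: [b2@6:L b1@9:R b3@10:L]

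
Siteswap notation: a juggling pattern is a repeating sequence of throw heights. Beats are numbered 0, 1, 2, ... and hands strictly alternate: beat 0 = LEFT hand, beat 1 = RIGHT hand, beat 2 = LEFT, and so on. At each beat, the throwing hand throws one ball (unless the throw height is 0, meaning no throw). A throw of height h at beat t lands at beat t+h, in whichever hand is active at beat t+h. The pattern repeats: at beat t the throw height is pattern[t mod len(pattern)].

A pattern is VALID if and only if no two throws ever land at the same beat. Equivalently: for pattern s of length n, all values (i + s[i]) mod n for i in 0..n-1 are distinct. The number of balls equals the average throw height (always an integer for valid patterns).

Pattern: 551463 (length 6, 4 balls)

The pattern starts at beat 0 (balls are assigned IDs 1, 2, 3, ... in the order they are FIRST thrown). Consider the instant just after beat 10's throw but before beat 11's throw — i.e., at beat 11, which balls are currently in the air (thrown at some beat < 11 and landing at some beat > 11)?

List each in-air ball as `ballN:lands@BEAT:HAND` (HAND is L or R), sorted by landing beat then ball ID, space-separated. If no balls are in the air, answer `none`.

Answer: ball3:lands@12:L ball1:lands@13:R ball4:lands@16:L

Derivation:
Beat 0 (L): throw ball1 h=5 -> lands@5:R; in-air after throw: [b1@5:R]
Beat 1 (R): throw ball2 h=5 -> lands@6:L; in-air after throw: [b1@5:R b2@6:L]
Beat 2 (L): throw ball3 h=1 -> lands@3:R; in-air after throw: [b3@3:R b1@5:R b2@6:L]
Beat 3 (R): throw ball3 h=4 -> lands@7:R; in-air after throw: [b1@5:R b2@6:L b3@7:R]
Beat 4 (L): throw ball4 h=6 -> lands@10:L; in-air after throw: [b1@5:R b2@6:L b3@7:R b4@10:L]
Beat 5 (R): throw ball1 h=3 -> lands@8:L; in-air after throw: [b2@6:L b3@7:R b1@8:L b4@10:L]
Beat 6 (L): throw ball2 h=5 -> lands@11:R; in-air after throw: [b3@7:R b1@8:L b4@10:L b2@11:R]
Beat 7 (R): throw ball3 h=5 -> lands@12:L; in-air after throw: [b1@8:L b4@10:L b2@11:R b3@12:L]
Beat 8 (L): throw ball1 h=1 -> lands@9:R; in-air after throw: [b1@9:R b4@10:L b2@11:R b3@12:L]
Beat 9 (R): throw ball1 h=4 -> lands@13:R; in-air after throw: [b4@10:L b2@11:R b3@12:L b1@13:R]
Beat 10 (L): throw ball4 h=6 -> lands@16:L; in-air after throw: [b2@11:R b3@12:L b1@13:R b4@16:L]
Beat 11 (R): throw ball2 h=3 -> lands@14:L; in-air after throw: [b3@12:L b1@13:R b2@14:L b4@16:L]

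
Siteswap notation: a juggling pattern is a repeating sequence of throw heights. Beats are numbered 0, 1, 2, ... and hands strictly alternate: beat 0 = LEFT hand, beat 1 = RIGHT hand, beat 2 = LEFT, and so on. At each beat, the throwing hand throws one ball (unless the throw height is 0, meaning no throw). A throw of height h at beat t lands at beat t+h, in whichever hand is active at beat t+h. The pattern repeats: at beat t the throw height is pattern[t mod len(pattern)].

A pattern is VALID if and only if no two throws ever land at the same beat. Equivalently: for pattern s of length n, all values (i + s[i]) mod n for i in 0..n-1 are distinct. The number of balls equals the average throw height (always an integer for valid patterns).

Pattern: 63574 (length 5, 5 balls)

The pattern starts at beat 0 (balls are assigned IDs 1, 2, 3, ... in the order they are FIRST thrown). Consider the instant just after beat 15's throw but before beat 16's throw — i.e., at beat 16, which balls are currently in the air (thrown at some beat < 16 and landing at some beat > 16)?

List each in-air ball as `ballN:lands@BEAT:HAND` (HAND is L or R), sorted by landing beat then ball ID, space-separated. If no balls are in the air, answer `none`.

Beat 0 (L): throw ball1 h=6 -> lands@6:L; in-air after throw: [b1@6:L]
Beat 1 (R): throw ball2 h=3 -> lands@4:L; in-air after throw: [b2@4:L b1@6:L]
Beat 2 (L): throw ball3 h=5 -> lands@7:R; in-air after throw: [b2@4:L b1@6:L b3@7:R]
Beat 3 (R): throw ball4 h=7 -> lands@10:L; in-air after throw: [b2@4:L b1@6:L b3@7:R b4@10:L]
Beat 4 (L): throw ball2 h=4 -> lands@8:L; in-air after throw: [b1@6:L b3@7:R b2@8:L b4@10:L]
Beat 5 (R): throw ball5 h=6 -> lands@11:R; in-air after throw: [b1@6:L b3@7:R b2@8:L b4@10:L b5@11:R]
Beat 6 (L): throw ball1 h=3 -> lands@9:R; in-air after throw: [b3@7:R b2@8:L b1@9:R b4@10:L b5@11:R]
Beat 7 (R): throw ball3 h=5 -> lands@12:L; in-air after throw: [b2@8:L b1@9:R b4@10:L b5@11:R b3@12:L]
Beat 8 (L): throw ball2 h=7 -> lands@15:R; in-air after throw: [b1@9:R b4@10:L b5@11:R b3@12:L b2@15:R]
Beat 9 (R): throw ball1 h=4 -> lands@13:R; in-air after throw: [b4@10:L b5@11:R b3@12:L b1@13:R b2@15:R]
Beat 10 (L): throw ball4 h=6 -> lands@16:L; in-air after throw: [b5@11:R b3@12:L b1@13:R b2@15:R b4@16:L]
Beat 11 (R): throw ball5 h=3 -> lands@14:L; in-air after throw: [b3@12:L b1@13:R b5@14:L b2@15:R b4@16:L]
Beat 12 (L): throw ball3 h=5 -> lands@17:R; in-air after throw: [b1@13:R b5@14:L b2@15:R b4@16:L b3@17:R]
Beat 13 (R): throw ball1 h=7 -> lands@20:L; in-air after throw: [b5@14:L b2@15:R b4@16:L b3@17:R b1@20:L]
Beat 14 (L): throw ball5 h=4 -> lands@18:L; in-air after throw: [b2@15:R b4@16:L b3@17:R b5@18:L b1@20:L]
Beat 15 (R): throw ball2 h=6 -> lands@21:R; in-air after throw: [b4@16:L b3@17:R b5@18:L b1@20:L b2@21:R]
Beat 16 (L): throw ball4 h=3 -> lands@19:R; in-air after throw: [b3@17:R b5@18:L b4@19:R b1@20:L b2@21:R]

Answer: ball3:lands@17:R ball5:lands@18:L ball1:lands@20:L ball2:lands@21:R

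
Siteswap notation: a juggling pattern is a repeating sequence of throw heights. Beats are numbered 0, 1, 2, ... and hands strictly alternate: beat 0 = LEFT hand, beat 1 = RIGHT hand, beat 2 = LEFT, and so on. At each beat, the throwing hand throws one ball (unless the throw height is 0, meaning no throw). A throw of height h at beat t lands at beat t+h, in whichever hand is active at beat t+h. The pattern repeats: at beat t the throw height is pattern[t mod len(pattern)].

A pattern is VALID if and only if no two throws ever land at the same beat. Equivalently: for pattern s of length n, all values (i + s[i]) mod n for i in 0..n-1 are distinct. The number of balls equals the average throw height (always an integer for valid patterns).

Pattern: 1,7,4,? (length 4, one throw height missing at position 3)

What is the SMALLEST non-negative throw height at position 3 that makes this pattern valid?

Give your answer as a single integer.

Answer: 0

Derivation:
i=0: (0 + 1) mod 4 = 1
i=1: (1 + 7) mod 4 = 0
i=2: (2 + 4) mod 4 = 2
i=3: s[i]=? (unknown)
Known residues: [0, 1, 2]; need a permutation of 0..3, so missing residue r = 3
Need (3 + s) mod 4 = 3; smallest s = (3 - 3) mod 4 = 0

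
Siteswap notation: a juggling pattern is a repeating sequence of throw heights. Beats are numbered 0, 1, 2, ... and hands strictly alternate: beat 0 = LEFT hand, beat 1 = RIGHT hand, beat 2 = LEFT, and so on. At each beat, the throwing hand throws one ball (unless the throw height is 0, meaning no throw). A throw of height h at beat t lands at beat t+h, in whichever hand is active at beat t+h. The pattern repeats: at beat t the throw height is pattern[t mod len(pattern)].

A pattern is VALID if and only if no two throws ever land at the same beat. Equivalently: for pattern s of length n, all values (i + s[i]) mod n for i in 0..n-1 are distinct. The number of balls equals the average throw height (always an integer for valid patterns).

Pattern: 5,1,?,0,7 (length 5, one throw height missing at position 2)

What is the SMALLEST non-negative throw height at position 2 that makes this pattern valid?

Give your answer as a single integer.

i=0: (0 + 5) mod 5 = 0
i=1: (1 + 1) mod 5 = 2
i=2: s[i]=? (unknown)
i=3: (3 + 0) mod 5 = 3
i=4: (4 + 7) mod 5 = 1
Known residues: [0, 1, 2, 3]; need a permutation of 0..4, so missing residue r = 4
Need (2 + s) mod 5 = 4; smallest s = (4 - 2) mod 5 = 2

Answer: 2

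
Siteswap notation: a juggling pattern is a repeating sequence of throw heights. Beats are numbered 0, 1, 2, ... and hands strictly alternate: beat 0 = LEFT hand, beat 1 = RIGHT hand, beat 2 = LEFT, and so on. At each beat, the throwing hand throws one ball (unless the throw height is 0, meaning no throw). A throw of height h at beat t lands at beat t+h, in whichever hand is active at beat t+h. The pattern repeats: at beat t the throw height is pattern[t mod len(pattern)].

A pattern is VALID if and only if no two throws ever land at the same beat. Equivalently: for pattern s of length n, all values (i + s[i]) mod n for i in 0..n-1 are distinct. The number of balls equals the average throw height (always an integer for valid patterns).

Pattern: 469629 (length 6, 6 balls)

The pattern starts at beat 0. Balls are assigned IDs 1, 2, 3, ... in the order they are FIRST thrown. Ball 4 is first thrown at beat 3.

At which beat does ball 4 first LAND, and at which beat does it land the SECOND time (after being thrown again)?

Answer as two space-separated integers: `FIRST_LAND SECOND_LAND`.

Answer: 9 15

Derivation:
Beat 0 (L): throw ball1 h=4 -> lands@4:L; in-air after throw: [b1@4:L]
Beat 1 (R): throw ball2 h=6 -> lands@7:R; in-air after throw: [b1@4:L b2@7:R]
Beat 2 (L): throw ball3 h=9 -> lands@11:R; in-air after throw: [b1@4:L b2@7:R b3@11:R]
Beat 3 (R): throw ball4 h=6 -> lands@9:R; in-air after throw: [b1@4:L b2@7:R b4@9:R b3@11:R]
Beat 4 (L): throw ball1 h=2 -> lands@6:L; in-air after throw: [b1@6:L b2@7:R b4@9:R b3@11:R]
Beat 5 (R): throw ball5 h=9 -> lands@14:L; in-air after throw: [b1@6:L b2@7:R b4@9:R b3@11:R b5@14:L]
Beat 6 (L): throw ball1 h=4 -> lands@10:L; in-air after throw: [b2@7:R b4@9:R b1@10:L b3@11:R b5@14:L]
Beat 7 (R): throw ball2 h=6 -> lands@13:R; in-air after throw: [b4@9:R b1@10:L b3@11:R b2@13:R b5@14:L]
Beat 8 (L): throw ball6 h=9 -> lands@17:R; in-air after throw: [b4@9:R b1@10:L b3@11:R b2@13:R b5@14:L b6@17:R]
Beat 9 (R): throw ball4 h=6 -> lands@15:R; in-air after throw: [b1@10:L b3@11:R b2@13:R b5@14:L b4@15:R b6@17:R]
Beat 10 (L): throw ball1 h=2 -> lands@12:L; in-air after throw: [b3@11:R b1@12:L b2@13:R b5@14:L b4@15:R b6@17:R]
Beat 11 (R): throw ball3 h=9 -> lands@20:L; in-air after throw: [b1@12:L b2@13:R b5@14:L b4@15:R b6@17:R b3@20:L]
Beat 12 (L): throw ball1 h=4 -> lands@16:L; in-air after throw: [b2@13:R b5@14:L b4@15:R b1@16:L b6@17:R b3@20:L]
Beat 13 (R): throw ball2 h=6 -> lands@19:R; in-air after throw: [b5@14:L b4@15:R b1@16:L b6@17:R b2@19:R b3@20:L]
Beat 14 (L): throw ball5 h=9 -> lands@23:R; in-air after throw: [b4@15:R b1@16:L b6@17:R b2@19:R b3@20:L b5@23:R]
Beat 15 (R): throw ball4 h=6 -> lands@21:R; in-air after throw: [b1@16:L b6@17:R b2@19:R b3@20:L b4@21:R b5@23:R]
Ball 4: thrown@3 h=6 -> first land @9; rethrown@9 h=6 -> second land @15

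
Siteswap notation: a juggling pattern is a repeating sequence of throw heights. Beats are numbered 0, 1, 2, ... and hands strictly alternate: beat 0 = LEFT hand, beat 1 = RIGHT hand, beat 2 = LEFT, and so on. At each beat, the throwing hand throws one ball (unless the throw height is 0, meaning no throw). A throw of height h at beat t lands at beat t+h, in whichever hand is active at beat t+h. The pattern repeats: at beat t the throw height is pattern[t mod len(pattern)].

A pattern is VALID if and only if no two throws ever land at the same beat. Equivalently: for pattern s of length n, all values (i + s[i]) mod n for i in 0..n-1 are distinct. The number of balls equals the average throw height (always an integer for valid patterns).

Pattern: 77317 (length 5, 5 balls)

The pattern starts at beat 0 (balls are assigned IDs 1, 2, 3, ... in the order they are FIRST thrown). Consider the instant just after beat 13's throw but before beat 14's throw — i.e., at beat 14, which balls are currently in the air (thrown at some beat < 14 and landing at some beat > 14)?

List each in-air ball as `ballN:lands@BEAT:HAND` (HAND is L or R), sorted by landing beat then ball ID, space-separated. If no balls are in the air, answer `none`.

Answer: ball3:lands@15:R ball2:lands@16:L ball1:lands@17:R ball4:lands@18:L

Derivation:
Beat 0 (L): throw ball1 h=7 -> lands@7:R; in-air after throw: [b1@7:R]
Beat 1 (R): throw ball2 h=7 -> lands@8:L; in-air after throw: [b1@7:R b2@8:L]
Beat 2 (L): throw ball3 h=3 -> lands@5:R; in-air after throw: [b3@5:R b1@7:R b2@8:L]
Beat 3 (R): throw ball4 h=1 -> lands@4:L; in-air after throw: [b4@4:L b3@5:R b1@7:R b2@8:L]
Beat 4 (L): throw ball4 h=7 -> lands@11:R; in-air after throw: [b3@5:R b1@7:R b2@8:L b4@11:R]
Beat 5 (R): throw ball3 h=7 -> lands@12:L; in-air after throw: [b1@7:R b2@8:L b4@11:R b3@12:L]
Beat 6 (L): throw ball5 h=7 -> lands@13:R; in-air after throw: [b1@7:R b2@8:L b4@11:R b3@12:L b5@13:R]
Beat 7 (R): throw ball1 h=3 -> lands@10:L; in-air after throw: [b2@8:L b1@10:L b4@11:R b3@12:L b5@13:R]
Beat 8 (L): throw ball2 h=1 -> lands@9:R; in-air after throw: [b2@9:R b1@10:L b4@11:R b3@12:L b5@13:R]
Beat 9 (R): throw ball2 h=7 -> lands@16:L; in-air after throw: [b1@10:L b4@11:R b3@12:L b5@13:R b2@16:L]
Beat 10 (L): throw ball1 h=7 -> lands@17:R; in-air after throw: [b4@11:R b3@12:L b5@13:R b2@16:L b1@17:R]
Beat 11 (R): throw ball4 h=7 -> lands@18:L; in-air after throw: [b3@12:L b5@13:R b2@16:L b1@17:R b4@18:L]
Beat 12 (L): throw ball3 h=3 -> lands@15:R; in-air after throw: [b5@13:R b3@15:R b2@16:L b1@17:R b4@18:L]
Beat 13 (R): throw ball5 h=1 -> lands@14:L; in-air after throw: [b5@14:L b3@15:R b2@16:L b1@17:R b4@18:L]
Beat 14 (L): throw ball5 h=7 -> lands@21:R; in-air after throw: [b3@15:R b2@16:L b1@17:R b4@18:L b5@21:R]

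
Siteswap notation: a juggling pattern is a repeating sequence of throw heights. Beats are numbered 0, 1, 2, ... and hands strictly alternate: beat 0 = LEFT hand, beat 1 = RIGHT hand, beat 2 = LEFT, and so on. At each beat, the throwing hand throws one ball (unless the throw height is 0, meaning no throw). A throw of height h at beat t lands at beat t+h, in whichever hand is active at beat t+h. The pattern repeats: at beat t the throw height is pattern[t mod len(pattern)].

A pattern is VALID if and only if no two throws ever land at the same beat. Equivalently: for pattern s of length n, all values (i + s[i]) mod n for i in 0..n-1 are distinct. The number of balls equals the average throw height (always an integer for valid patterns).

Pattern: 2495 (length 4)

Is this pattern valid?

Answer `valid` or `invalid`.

i=0: (i + s[i]) mod n = (0 + 2) mod 4 = 2
i=1: (i + s[i]) mod n = (1 + 4) mod 4 = 1
i=2: (i + s[i]) mod n = (2 + 9) mod 4 = 3
i=3: (i + s[i]) mod n = (3 + 5) mod 4 = 0
Residues: [2, 1, 3, 0], distinct: True

Answer: valid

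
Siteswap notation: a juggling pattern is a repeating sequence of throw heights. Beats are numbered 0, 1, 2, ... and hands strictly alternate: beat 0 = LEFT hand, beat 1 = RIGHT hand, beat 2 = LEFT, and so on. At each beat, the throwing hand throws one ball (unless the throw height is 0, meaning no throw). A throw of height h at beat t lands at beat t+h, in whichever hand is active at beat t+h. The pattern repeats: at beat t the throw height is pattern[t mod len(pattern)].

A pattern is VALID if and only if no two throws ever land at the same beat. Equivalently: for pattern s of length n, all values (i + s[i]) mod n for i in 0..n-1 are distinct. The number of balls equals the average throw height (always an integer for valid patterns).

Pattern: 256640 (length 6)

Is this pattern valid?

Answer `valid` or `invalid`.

Answer: invalid

Derivation:
i=0: (i + s[i]) mod n = (0 + 2) mod 6 = 2
i=1: (i + s[i]) mod n = (1 + 5) mod 6 = 0
i=2: (i + s[i]) mod n = (2 + 6) mod 6 = 2
i=3: (i + s[i]) mod n = (3 + 6) mod 6 = 3
i=4: (i + s[i]) mod n = (4 + 4) mod 6 = 2
i=5: (i + s[i]) mod n = (5 + 0) mod 6 = 5
Residues: [2, 0, 2, 3, 2, 5], distinct: False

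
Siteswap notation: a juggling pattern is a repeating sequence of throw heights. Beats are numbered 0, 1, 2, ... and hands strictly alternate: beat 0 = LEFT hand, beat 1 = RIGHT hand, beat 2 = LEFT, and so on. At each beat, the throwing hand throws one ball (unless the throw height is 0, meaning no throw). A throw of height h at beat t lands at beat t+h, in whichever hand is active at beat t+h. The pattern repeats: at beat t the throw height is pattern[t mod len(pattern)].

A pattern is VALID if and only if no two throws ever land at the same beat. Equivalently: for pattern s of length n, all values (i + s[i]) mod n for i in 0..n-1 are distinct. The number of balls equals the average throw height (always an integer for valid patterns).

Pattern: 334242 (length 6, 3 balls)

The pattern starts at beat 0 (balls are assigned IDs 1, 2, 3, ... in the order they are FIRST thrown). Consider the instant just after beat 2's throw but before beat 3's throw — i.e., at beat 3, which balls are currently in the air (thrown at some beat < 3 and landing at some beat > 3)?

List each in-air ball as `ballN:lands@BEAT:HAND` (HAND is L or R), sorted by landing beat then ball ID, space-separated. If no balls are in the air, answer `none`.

Beat 0 (L): throw ball1 h=3 -> lands@3:R; in-air after throw: [b1@3:R]
Beat 1 (R): throw ball2 h=3 -> lands@4:L; in-air after throw: [b1@3:R b2@4:L]
Beat 2 (L): throw ball3 h=4 -> lands@6:L; in-air after throw: [b1@3:R b2@4:L b3@6:L]
Beat 3 (R): throw ball1 h=2 -> lands@5:R; in-air after throw: [b2@4:L b1@5:R b3@6:L]

Answer: ball2:lands@4:L ball3:lands@6:L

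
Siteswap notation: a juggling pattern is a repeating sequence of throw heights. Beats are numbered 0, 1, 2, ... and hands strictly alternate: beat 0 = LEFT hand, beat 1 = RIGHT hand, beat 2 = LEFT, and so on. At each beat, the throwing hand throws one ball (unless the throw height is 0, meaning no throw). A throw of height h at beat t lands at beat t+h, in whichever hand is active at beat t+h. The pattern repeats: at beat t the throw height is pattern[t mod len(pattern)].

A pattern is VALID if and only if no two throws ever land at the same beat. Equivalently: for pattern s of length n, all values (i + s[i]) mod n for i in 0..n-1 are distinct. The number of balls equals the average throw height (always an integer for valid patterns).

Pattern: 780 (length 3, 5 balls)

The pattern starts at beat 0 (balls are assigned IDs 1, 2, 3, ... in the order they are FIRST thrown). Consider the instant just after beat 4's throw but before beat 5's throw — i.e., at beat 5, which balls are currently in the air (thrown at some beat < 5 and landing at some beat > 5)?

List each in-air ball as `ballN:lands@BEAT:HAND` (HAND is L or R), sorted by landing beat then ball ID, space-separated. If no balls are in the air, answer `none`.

Answer: ball1:lands@7:R ball2:lands@9:R ball3:lands@10:L ball4:lands@12:L

Derivation:
Beat 0 (L): throw ball1 h=7 -> lands@7:R; in-air after throw: [b1@7:R]
Beat 1 (R): throw ball2 h=8 -> lands@9:R; in-air after throw: [b1@7:R b2@9:R]
Beat 3 (R): throw ball3 h=7 -> lands@10:L; in-air after throw: [b1@7:R b2@9:R b3@10:L]
Beat 4 (L): throw ball4 h=8 -> lands@12:L; in-air after throw: [b1@7:R b2@9:R b3@10:L b4@12:L]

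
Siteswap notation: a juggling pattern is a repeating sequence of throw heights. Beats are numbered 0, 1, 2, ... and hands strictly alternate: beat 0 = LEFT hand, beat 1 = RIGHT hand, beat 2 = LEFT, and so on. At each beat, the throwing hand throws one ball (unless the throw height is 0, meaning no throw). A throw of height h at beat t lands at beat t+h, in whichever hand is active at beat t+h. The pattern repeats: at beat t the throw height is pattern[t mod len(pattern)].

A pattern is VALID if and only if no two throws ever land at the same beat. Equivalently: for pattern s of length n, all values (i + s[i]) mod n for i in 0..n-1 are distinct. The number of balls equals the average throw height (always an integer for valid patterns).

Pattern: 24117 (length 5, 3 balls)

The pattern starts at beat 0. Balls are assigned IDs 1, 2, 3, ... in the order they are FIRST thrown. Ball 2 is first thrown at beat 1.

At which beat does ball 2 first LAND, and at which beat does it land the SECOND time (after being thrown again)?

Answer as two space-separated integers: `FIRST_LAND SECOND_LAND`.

Beat 0 (L): throw ball1 h=2 -> lands@2:L; in-air after throw: [b1@2:L]
Beat 1 (R): throw ball2 h=4 -> lands@5:R; in-air after throw: [b1@2:L b2@5:R]
Beat 2 (L): throw ball1 h=1 -> lands@3:R; in-air after throw: [b1@3:R b2@5:R]
Beat 3 (R): throw ball1 h=1 -> lands@4:L; in-air after throw: [b1@4:L b2@5:R]
Beat 4 (L): throw ball1 h=7 -> lands@11:R; in-air after throw: [b2@5:R b1@11:R]
Beat 5 (R): throw ball2 h=2 -> lands@7:R; in-air after throw: [b2@7:R b1@11:R]
Beat 6 (L): throw ball3 h=4 -> lands@10:L; in-air after throw: [b2@7:R b3@10:L b1@11:R]
Beat 7 (R): throw ball2 h=1 -> lands@8:L; in-air after throw: [b2@8:L b3@10:L b1@11:R]
Ball 2: thrown@1 h=4 -> first land @5; rethrown@5 h=2 -> second land @7

Answer: 5 7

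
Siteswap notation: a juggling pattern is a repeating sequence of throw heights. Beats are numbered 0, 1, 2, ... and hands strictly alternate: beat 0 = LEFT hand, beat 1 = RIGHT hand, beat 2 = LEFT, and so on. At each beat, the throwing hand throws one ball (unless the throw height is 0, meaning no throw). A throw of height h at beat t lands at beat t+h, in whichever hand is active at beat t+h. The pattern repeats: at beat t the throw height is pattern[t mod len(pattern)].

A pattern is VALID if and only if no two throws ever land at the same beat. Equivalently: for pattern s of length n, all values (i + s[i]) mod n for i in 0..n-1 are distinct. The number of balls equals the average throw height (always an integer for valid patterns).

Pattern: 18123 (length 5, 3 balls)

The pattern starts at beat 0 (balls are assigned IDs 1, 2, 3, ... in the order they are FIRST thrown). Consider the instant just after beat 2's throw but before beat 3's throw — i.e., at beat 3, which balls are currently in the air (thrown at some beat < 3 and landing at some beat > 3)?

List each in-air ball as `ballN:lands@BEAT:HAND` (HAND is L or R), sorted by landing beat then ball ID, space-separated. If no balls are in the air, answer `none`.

Beat 0 (L): throw ball1 h=1 -> lands@1:R; in-air after throw: [b1@1:R]
Beat 1 (R): throw ball1 h=8 -> lands@9:R; in-air after throw: [b1@9:R]
Beat 2 (L): throw ball2 h=1 -> lands@3:R; in-air after throw: [b2@3:R b1@9:R]
Beat 3 (R): throw ball2 h=2 -> lands@5:R; in-air after throw: [b2@5:R b1@9:R]

Answer: ball1:lands@9:R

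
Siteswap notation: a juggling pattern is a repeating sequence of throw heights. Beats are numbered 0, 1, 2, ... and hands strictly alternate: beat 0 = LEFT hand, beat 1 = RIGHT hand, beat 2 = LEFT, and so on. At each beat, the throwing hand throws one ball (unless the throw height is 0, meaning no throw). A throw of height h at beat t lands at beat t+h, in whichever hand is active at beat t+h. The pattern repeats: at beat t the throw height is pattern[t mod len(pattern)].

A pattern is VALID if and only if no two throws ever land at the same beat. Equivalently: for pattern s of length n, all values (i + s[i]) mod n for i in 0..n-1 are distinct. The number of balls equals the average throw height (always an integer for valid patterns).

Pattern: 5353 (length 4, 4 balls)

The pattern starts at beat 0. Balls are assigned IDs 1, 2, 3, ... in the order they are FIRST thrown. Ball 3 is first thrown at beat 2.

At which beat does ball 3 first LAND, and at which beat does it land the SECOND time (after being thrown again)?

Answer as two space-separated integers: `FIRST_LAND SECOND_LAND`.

Beat 0 (L): throw ball1 h=5 -> lands@5:R; in-air after throw: [b1@5:R]
Beat 1 (R): throw ball2 h=3 -> lands@4:L; in-air after throw: [b2@4:L b1@5:R]
Beat 2 (L): throw ball3 h=5 -> lands@7:R; in-air after throw: [b2@4:L b1@5:R b3@7:R]
Beat 3 (R): throw ball4 h=3 -> lands@6:L; in-air after throw: [b2@4:L b1@5:R b4@6:L b3@7:R]
Beat 4 (L): throw ball2 h=5 -> lands@9:R; in-air after throw: [b1@5:R b4@6:L b3@7:R b2@9:R]
Beat 5 (R): throw ball1 h=3 -> lands@8:L; in-air after throw: [b4@6:L b3@7:R b1@8:L b2@9:R]
Beat 6 (L): throw ball4 h=5 -> lands@11:R; in-air after throw: [b3@7:R b1@8:L b2@9:R b4@11:R]
Beat 7 (R): throw ball3 h=3 -> lands@10:L; in-air after throw: [b1@8:L b2@9:R b3@10:L b4@11:R]
Beat 8 (L): throw ball1 h=5 -> lands@13:R; in-air after throw: [b2@9:R b3@10:L b4@11:R b1@13:R]
Beat 9 (R): throw ball2 h=3 -> lands@12:L; in-air after throw: [b3@10:L b4@11:R b2@12:L b1@13:R]
Beat 10 (L): throw ball3 h=5 -> lands@15:R; in-air after throw: [b4@11:R b2@12:L b1@13:R b3@15:R]
Ball 3: thrown@2 h=5 -> first land @7; rethrown@7 h=3 -> second land @10

Answer: 7 10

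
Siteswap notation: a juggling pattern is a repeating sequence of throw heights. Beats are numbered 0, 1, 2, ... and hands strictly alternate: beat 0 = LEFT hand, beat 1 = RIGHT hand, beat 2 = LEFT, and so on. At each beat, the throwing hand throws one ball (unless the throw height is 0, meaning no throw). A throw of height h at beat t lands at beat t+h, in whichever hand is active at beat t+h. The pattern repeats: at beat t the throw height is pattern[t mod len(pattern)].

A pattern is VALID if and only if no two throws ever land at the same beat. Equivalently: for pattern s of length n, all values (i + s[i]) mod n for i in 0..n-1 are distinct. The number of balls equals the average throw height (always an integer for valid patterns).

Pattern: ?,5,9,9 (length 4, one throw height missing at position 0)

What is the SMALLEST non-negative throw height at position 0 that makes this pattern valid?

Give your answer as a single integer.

i=0: s[i]=? (unknown)
i=1: (1 + 5) mod 4 = 2
i=2: (2 + 9) mod 4 = 3
i=3: (3 + 9) mod 4 = 0
Known residues: [0, 2, 3]; need a permutation of 0..3, so missing residue r = 1
Need (0 + s) mod 4 = 1; smallest s = (1 - 0) mod 4 = 1

Answer: 1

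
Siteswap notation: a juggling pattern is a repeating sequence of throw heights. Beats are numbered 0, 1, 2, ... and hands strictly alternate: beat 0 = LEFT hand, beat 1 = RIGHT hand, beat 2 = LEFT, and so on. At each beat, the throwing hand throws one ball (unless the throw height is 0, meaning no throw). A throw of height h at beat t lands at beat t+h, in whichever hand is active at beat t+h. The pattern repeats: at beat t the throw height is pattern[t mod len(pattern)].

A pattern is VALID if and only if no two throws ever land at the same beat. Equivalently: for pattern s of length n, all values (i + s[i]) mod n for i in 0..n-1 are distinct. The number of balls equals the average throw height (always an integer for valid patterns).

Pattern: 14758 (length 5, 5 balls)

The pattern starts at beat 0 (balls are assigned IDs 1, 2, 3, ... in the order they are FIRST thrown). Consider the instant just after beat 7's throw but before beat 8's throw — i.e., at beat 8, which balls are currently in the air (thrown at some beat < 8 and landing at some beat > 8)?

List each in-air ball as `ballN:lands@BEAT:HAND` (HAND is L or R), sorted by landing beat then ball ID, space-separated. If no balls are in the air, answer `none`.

Beat 0 (L): throw ball1 h=1 -> lands@1:R; in-air after throw: [b1@1:R]
Beat 1 (R): throw ball1 h=4 -> lands@5:R; in-air after throw: [b1@5:R]
Beat 2 (L): throw ball2 h=7 -> lands@9:R; in-air after throw: [b1@5:R b2@9:R]
Beat 3 (R): throw ball3 h=5 -> lands@8:L; in-air after throw: [b1@5:R b3@8:L b2@9:R]
Beat 4 (L): throw ball4 h=8 -> lands@12:L; in-air after throw: [b1@5:R b3@8:L b2@9:R b4@12:L]
Beat 5 (R): throw ball1 h=1 -> lands@6:L; in-air after throw: [b1@6:L b3@8:L b2@9:R b4@12:L]
Beat 6 (L): throw ball1 h=4 -> lands@10:L; in-air after throw: [b3@8:L b2@9:R b1@10:L b4@12:L]
Beat 7 (R): throw ball5 h=7 -> lands@14:L; in-air after throw: [b3@8:L b2@9:R b1@10:L b4@12:L b5@14:L]
Beat 8 (L): throw ball3 h=5 -> lands@13:R; in-air after throw: [b2@9:R b1@10:L b4@12:L b3@13:R b5@14:L]

Answer: ball2:lands@9:R ball1:lands@10:L ball4:lands@12:L ball5:lands@14:L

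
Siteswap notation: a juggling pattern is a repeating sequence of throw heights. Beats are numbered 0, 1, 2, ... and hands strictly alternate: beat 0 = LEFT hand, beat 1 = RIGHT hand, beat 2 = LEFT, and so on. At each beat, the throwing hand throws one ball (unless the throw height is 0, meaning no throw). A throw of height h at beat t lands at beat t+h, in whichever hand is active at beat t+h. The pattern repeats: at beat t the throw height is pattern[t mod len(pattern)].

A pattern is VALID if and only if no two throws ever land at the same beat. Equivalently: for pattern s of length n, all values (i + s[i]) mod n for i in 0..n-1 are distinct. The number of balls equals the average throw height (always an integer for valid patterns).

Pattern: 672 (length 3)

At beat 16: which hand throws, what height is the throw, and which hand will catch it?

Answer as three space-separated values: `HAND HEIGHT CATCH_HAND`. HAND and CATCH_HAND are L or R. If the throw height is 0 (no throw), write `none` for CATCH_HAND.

Answer: L 7 R

Derivation:
Beat 16: 16 mod 2 = 0, so hand = L
Throw height = pattern[16 mod 3] = pattern[1] = 7
Lands at beat 16+7=23, 23 mod 2 = 1, so catch hand = R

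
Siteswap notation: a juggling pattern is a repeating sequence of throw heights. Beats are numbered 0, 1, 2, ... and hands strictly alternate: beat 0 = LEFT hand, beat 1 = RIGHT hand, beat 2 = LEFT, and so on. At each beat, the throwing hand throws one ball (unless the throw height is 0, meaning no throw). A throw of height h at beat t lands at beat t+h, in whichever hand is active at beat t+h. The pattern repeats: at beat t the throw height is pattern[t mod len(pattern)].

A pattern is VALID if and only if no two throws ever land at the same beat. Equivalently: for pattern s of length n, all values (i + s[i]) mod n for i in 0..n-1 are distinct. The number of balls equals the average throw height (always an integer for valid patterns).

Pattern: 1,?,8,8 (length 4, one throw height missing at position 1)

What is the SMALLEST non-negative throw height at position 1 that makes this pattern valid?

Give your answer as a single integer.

i=0: (0 + 1) mod 4 = 1
i=1: s[i]=? (unknown)
i=2: (2 + 8) mod 4 = 2
i=3: (3 + 8) mod 4 = 3
Known residues: [1, 2, 3]; need a permutation of 0..3, so missing residue r = 0
Need (1 + s) mod 4 = 0; smallest s = (0 - 1) mod 4 = 3

Answer: 3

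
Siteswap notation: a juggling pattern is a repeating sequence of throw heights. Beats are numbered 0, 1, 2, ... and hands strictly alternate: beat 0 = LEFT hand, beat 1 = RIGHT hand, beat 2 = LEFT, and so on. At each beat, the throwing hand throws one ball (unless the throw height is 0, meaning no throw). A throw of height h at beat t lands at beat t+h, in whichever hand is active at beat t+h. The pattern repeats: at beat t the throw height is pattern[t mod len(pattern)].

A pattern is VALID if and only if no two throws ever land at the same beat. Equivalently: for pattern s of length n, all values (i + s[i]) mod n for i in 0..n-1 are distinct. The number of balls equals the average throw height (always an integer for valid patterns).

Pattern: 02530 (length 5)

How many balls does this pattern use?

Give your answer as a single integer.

Answer: 2

Derivation:
Pattern = [0, 2, 5, 3, 0], length n = 5
  position 0: throw height = 0, running sum = 0
  position 1: throw height = 2, running sum = 2
  position 2: throw height = 5, running sum = 7
  position 3: throw height = 3, running sum = 10
  position 4: throw height = 0, running sum = 10
Total sum = 10; balls = sum / n = 10 / 5 = 2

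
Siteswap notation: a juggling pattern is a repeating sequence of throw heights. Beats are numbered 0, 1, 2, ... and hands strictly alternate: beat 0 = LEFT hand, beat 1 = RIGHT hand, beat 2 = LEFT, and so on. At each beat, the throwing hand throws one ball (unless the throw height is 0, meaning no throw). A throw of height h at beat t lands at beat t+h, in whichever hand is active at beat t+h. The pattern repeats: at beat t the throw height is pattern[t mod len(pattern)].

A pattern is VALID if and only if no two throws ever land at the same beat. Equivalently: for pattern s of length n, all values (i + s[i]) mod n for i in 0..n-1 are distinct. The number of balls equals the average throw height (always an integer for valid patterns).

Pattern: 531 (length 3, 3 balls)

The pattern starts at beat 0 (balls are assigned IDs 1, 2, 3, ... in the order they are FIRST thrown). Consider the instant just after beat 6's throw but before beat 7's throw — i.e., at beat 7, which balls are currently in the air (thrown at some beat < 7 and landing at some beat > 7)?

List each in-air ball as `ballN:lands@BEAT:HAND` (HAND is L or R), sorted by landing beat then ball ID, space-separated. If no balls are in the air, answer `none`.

Answer: ball3:lands@8:L ball1:lands@11:R

Derivation:
Beat 0 (L): throw ball1 h=5 -> lands@5:R; in-air after throw: [b1@5:R]
Beat 1 (R): throw ball2 h=3 -> lands@4:L; in-air after throw: [b2@4:L b1@5:R]
Beat 2 (L): throw ball3 h=1 -> lands@3:R; in-air after throw: [b3@3:R b2@4:L b1@5:R]
Beat 3 (R): throw ball3 h=5 -> lands@8:L; in-air after throw: [b2@4:L b1@5:R b3@8:L]
Beat 4 (L): throw ball2 h=3 -> lands@7:R; in-air after throw: [b1@5:R b2@7:R b3@8:L]
Beat 5 (R): throw ball1 h=1 -> lands@6:L; in-air after throw: [b1@6:L b2@7:R b3@8:L]
Beat 6 (L): throw ball1 h=5 -> lands@11:R; in-air after throw: [b2@7:R b3@8:L b1@11:R]
Beat 7 (R): throw ball2 h=3 -> lands@10:L; in-air after throw: [b3@8:L b2@10:L b1@11:R]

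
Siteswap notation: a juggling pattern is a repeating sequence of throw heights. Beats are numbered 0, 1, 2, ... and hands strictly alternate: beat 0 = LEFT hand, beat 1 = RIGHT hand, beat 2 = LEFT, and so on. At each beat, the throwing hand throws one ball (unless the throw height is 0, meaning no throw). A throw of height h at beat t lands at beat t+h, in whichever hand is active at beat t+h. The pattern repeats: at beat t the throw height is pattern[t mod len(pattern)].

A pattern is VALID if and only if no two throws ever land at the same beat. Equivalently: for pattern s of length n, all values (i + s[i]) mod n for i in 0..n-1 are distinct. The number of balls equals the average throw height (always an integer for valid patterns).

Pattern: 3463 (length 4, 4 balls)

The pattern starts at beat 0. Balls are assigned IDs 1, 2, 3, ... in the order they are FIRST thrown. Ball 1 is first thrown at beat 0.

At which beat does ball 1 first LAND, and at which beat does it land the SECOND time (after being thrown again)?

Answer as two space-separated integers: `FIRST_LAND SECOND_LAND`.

Answer: 3 6

Derivation:
Beat 0 (L): throw ball1 h=3 -> lands@3:R; in-air after throw: [b1@3:R]
Beat 1 (R): throw ball2 h=4 -> lands@5:R; in-air after throw: [b1@3:R b2@5:R]
Beat 2 (L): throw ball3 h=6 -> lands@8:L; in-air after throw: [b1@3:R b2@5:R b3@8:L]
Beat 3 (R): throw ball1 h=3 -> lands@6:L; in-air after throw: [b2@5:R b1@6:L b3@8:L]
Beat 4 (L): throw ball4 h=3 -> lands@7:R; in-air after throw: [b2@5:R b1@6:L b4@7:R b3@8:L]
Beat 5 (R): throw ball2 h=4 -> lands@9:R; in-air after throw: [b1@6:L b4@7:R b3@8:L b2@9:R]
Beat 6 (L): throw ball1 h=6 -> lands@12:L; in-air after throw: [b4@7:R b3@8:L b2@9:R b1@12:L]
Ball 1: thrown@0 h=3 -> first land @3; rethrown@3 h=3 -> second land @6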